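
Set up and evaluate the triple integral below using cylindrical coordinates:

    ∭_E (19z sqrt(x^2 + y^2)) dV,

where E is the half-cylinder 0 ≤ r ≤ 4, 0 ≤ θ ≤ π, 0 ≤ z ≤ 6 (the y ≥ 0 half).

In cylindrical coordinates, x = r cos(θ), y = r sin(θ), z = z, and dV = r dr dθ dz.

The integrand becomes 19r z, so

    ∭_E (19z sqrt(x^2 + y^2)) dV = ∫_{0}^{π} ∫_{0}^{4} ∫_{0}^{6} (19r z) · r dz dr dθ.

Inner (z): 342r^2.
Middle (r from 0 to 4): 7296.
Outer (θ): 7296π.

Therefore the triple integral equals 7296π.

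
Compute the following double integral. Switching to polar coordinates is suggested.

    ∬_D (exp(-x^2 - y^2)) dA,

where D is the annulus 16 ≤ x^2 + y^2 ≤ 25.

The region D is 4 ≤ r ≤ 5, 0 ≤ θ ≤ 2π in polar coordinates, where x = r cos(θ), y = r sin(θ), and dA = r dr dθ.

Under the substitution, the integrand becomes exp(-r^2), so

    ∬_D (exp(-x^2 - y^2)) dA = ∫_{0}^{2π} ∫_{4}^{5} (exp(-r^2)) · r dr dθ.

Inner integral (in r): ∫_{4}^{5} (exp(-r^2)) · r dr = -(1 - exp(9))exp(-25)/2.

Outer integral (in θ): ∫_{0}^{2π} (-(1 - exp(9))exp(-25)/2) dθ = -π (1 - exp(9))exp(-25).

Therefore ∬_D (exp(-x^2 - y^2)) dA = -π (1 - exp(9))exp(-25).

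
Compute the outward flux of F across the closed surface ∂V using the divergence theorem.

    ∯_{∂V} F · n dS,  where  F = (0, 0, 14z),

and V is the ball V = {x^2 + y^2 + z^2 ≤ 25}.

By the divergence theorem,

    ∯_{∂V} F · n dS = ∭_V (∇ · F) dV.

Compute the divergence:
    ∇ · F = ∂F_x/∂x + ∂F_y/∂y + ∂F_z/∂z = 0 + 0 + 14 = 14.

In spherical coordinates, x = ρ sin(φ) cos(θ), y = ρ sin(φ) sin(θ), z = ρ cos(φ), dV = ρ^2 sin(φ) dρ dφ dθ, with 0 ≤ ρ ≤ 5, 0 ≤ φ ≤ π, 0 ≤ θ ≤ 2π.

The integrand, after substitution and multiplying by the volume element, becomes (14) · ρ^2 sin(φ), so

    ∭_V (∇·F) dV = ∫_0^{2π} ∫_0^{π} ∫_0^{5} (14) · ρ^2 sin(φ) dρ dφ dθ.

Inner (ρ from 0 to 5): 1750sin(φ)/3.
Middle (φ from 0 to π): 3500/3.
Outer (θ from 0 to 2π): 7000π/3.

Therefore ∯_{∂V} F · n dS = 7000π/3.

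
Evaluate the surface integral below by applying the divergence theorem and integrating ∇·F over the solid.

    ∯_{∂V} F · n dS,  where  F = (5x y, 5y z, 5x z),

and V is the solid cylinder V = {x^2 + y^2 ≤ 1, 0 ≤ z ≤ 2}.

By the divergence theorem,

    ∯_{∂V} F · n dS = ∭_V (∇ · F) dV.

Compute the divergence:
    ∇ · F = ∂F_x/∂x + ∂F_y/∂y + ∂F_z/∂z = 5y + 5z + 5x = 5x + 5y + 5z.

In cylindrical coordinates, x = r cos(θ), y = r sin(θ), z = z, dV = r dr dθ dz, with 0 ≤ r ≤ 1, 0 ≤ θ ≤ 2π, 0 ≤ z ≤ 2.

The integrand, after substitution and multiplying by the volume element, becomes (5sqrt(2)r sin(θ + π/4) + 5z) · r, so

    ∭_V (∇·F) dV = ∫_0^{2π} ∫_0^{1} ∫_0^{2} (5sqrt(2)r sin(θ + π/4) + 5z) · r dz dr dθ.

Inner (z from 0 to 2): 10r (sqrt(2)r sin(θ + π/4) + 1).
Middle (r from 0 to 1): 10sqrt(2)sin(θ + π/4)/3 + 5.
Outer (θ from 0 to 2π): 10π.

Therefore ∯_{∂V} F · n dS = 10π.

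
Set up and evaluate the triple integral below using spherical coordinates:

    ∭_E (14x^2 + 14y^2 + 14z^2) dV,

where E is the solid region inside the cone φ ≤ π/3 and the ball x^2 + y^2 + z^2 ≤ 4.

In spherical coordinates, x = ρ sin(φ) cos(θ), y = ρ sin(φ) sin(θ), z = ρ cos(φ), and dV = ρ^2 sin(φ) dρ dφ dθ.

The integrand becomes 14ρ^2, so

    ∭_E (14x^2 + 14y^2 + 14z^2) dV = ∫_{0}^{2π} ∫_{0}^{π/3} ∫_{0}^{2} (14ρ^2) · ρ^2 sin(φ) dρ dφ dθ.

Inner (ρ): 448sin(φ)/5.
Middle (φ): 224/5.
Outer (θ): 448π/5.

Therefore the triple integral equals 448π/5.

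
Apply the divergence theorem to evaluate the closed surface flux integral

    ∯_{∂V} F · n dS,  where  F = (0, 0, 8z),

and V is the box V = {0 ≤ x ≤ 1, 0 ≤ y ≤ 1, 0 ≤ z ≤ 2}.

By the divergence theorem,

    ∯_{∂V} F · n dS = ∭_V (∇ · F) dV.

Compute the divergence:
    ∇ · F = ∂F_x/∂x + ∂F_y/∂y + ∂F_z/∂z = 0 + 0 + 8 = 8.

V is a rectangular box, so dV = dx dy dz with 0 ≤ x ≤ 1, 0 ≤ y ≤ 1, 0 ≤ z ≤ 2.

Integrate (8) over V as an iterated integral:

    ∭_V (∇·F) dV = ∫_0^{1} ∫_0^{1} ∫_0^{2} (8) dz dy dx.

Inner (z from 0 to 2): 16.
Middle (y from 0 to 1): 16.
Outer (x from 0 to 1): 16.

Therefore ∯_{∂V} F · n dS = 16.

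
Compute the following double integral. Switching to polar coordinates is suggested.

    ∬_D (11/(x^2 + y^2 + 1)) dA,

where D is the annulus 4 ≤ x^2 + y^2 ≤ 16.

The region D is 2 ≤ r ≤ 4, 0 ≤ θ ≤ 2π in polar coordinates, where x = r cos(θ), y = r sin(θ), and dA = r dr dθ.

Under the substitution, the integrand becomes 11/(r^2 + 1), so

    ∬_D (11/(x^2 + y^2 + 1)) dA = ∫_{0}^{2π} ∫_{2}^{4} (11/(r^2 + 1)) · r dr dθ.

Inner integral (in r): ∫_{2}^{4} (11/(r^2 + 1)) · r dr = log(1419857sqrt(85)/15625).

Outer integral (in θ): ∫_{0}^{2π} (log(1419857sqrt(85)/15625)) dθ = log((1419857sqrt(85)/15625)^(2π)).

Therefore ∬_D (11/(x^2 + y^2 + 1)) dA = log((1419857sqrt(85)/15625)^(2π)).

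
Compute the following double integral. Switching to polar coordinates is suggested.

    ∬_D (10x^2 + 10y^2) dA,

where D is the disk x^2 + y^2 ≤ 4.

The region D is 0 ≤ r ≤ 2, 0 ≤ θ ≤ 2π in polar coordinates, where x = r cos(θ), y = r sin(θ), and dA = r dr dθ.

Under the substitution, the integrand becomes 10r^2, so

    ∬_D (10x^2 + 10y^2) dA = ∫_{0}^{2π} ∫_{0}^{2} (10r^2) · r dr dθ.

Inner integral (in r): ∫_{0}^{2} (10r^2) · r dr = 40.

Outer integral (in θ): ∫_{0}^{2π} (40) dθ = 80π.

Therefore ∬_D (10x^2 + 10y^2) dA = 80π.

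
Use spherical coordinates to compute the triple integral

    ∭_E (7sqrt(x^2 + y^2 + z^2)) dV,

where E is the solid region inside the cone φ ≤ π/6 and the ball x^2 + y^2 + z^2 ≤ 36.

In spherical coordinates, x = ρ sin(φ) cos(θ), y = ρ sin(φ) sin(θ), z = ρ cos(φ), and dV = ρ^2 sin(φ) dρ dφ dθ.

The integrand becomes 7ρ, so

    ∭_E (7sqrt(x^2 + y^2 + z^2)) dV = ∫_{0}^{2π} ∫_{0}^{π/6} ∫_{0}^{6} (7ρ) · ρ^2 sin(φ) dρ dφ dθ.

Inner (ρ): 2268sin(φ).
Middle (φ): 2268 - 1134sqrt(3).
Outer (θ): 2268π (2 - sqrt(3)).

Therefore the triple integral equals 2268π (2 - sqrt(3)).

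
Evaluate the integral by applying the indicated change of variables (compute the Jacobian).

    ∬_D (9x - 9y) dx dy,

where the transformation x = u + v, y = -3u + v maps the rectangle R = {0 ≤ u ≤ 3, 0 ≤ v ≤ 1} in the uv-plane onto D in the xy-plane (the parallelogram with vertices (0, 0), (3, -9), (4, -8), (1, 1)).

Compute the Jacobian determinant of (x, y) with respect to (u, v):

    ∂(x,y)/∂(u,v) = | 1  1 | = (1)(1) - (1)(-3) = 4.
                   | -3  1 |

Its absolute value is |J| = 4 (the area scaling factor).

Substituting x = u + v, y = -3u + v into the integrand,

    9x - 9y → 36u,

so the integral becomes

    ∬_R (36u) · |J| du dv = ∫_0^3 ∫_0^1 (144u) dv du.

Inner (v): 144u.
Outer (u): 648.

Therefore ∬_D (9x - 9y) dx dy = 648.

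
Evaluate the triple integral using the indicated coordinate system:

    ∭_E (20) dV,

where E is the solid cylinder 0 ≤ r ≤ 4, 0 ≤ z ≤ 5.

In cylindrical coordinates, x = r cos(θ), y = r sin(θ), z = z, and dV = r dr dθ dz.

The integrand becomes 20, so

    ∭_E (20) dV = ∫_{0}^{2π} ∫_{0}^{4} ∫_{0}^{5} (20) · r dz dr dθ.

Inner (z): 100r.
Middle (r from 0 to 4): 800.
Outer (θ): 1600π.

Therefore the triple integral equals 1600π.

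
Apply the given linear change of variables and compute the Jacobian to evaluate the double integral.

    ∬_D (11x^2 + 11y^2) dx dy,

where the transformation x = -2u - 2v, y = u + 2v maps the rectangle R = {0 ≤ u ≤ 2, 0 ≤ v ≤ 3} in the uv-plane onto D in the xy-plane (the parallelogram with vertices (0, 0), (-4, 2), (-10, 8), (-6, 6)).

Compute the Jacobian determinant of (x, y) with respect to (u, v):

    ∂(x,y)/∂(u,v) = | -2  -2 | = (-2)(2) - (-2)(1) = -2.
                   | 1  2 |

Its absolute value is |J| = 2 (the area scaling factor).

Substituting x = -2u - 2v, y = u + 2v into the integrand,

    11x^2 + 11y^2 → 55u^2 + 132u v + 88v^2,

so the integral becomes

    ∬_R (55u^2 + 132u v + 88v^2) · |J| du dv = ∫_0^2 ∫_0^3 (110u^2 + 264u v + 176v^2) dv du.

Inner (v): 330u^2 + 1188u + 1584.
Outer (u): 6424.

Therefore ∬_D (11x^2 + 11y^2) dx dy = 6424.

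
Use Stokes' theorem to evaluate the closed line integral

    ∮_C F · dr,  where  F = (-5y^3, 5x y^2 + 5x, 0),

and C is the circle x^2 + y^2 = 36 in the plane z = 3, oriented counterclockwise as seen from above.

Let S be the flat disk x^2 + y^2 ≤ 36 in the plane z = 3, with upward unit normal n̂ = ẑ. By Stokes' theorem,

    ∮_C F · dr = ∬_S (∇ × F) · n̂ dS = ∬_D (curl F)_z dA,

where D is the disk x^2 + y^2 ≤ 36.

Compute the curl of F = (-5y^3, 5x y^2 + 5x, 0):
    (∇ × F)_x = ∂F_z/∂y - ∂F_y/∂z = 0,
    (∇ × F)_y = ∂F_x/∂z - ∂F_z/∂x = 0,
    (∇ × F)_z = ∂F_y/∂x - ∂F_x/∂y = 20y^2 + 5.

On z = 3, (curl F)_z = 20y^2 + 5.

Convert to polar (x = r cos θ, y = r sin θ, dA = r dr dθ); the integrand becomes 20r^2sin(θ)^2 + 5, so

    ∬_D (curl F)_z dA = ∫_0^{2π} ∫_0^{6} (20r^2sin(θ)^2 + 5) · r dr dθ.

Inner (r from 0 to 6): 6480sin(θ)^2 + 90.
Outer (θ from 0 to 2π): 6660π.

Therefore ∮_C F · dr = 6660π.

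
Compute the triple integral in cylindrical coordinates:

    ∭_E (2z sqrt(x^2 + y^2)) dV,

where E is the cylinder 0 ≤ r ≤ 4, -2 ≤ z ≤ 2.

In cylindrical coordinates, x = r cos(θ), y = r sin(θ), z = z, and dV = r dr dθ dz.

The integrand becomes 2r z, so

    ∭_E (2z sqrt(x^2 + y^2)) dV = ∫_{0}^{2π} ∫_{0}^{4} ∫_{-2}^{2} (2r z) · r dz dr dθ.

Inner (z): 0.
Middle (r from 0 to 4): 0.
Outer (θ): 0.

Therefore the triple integral equals 0.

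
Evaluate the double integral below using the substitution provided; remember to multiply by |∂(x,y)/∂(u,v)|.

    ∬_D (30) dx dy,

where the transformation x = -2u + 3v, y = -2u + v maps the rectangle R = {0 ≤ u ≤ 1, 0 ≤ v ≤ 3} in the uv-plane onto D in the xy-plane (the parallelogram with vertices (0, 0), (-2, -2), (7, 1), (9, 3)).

Compute the Jacobian determinant of (x, y) with respect to (u, v):

    ∂(x,y)/∂(u,v) = | -2  3 | = (-2)(1) - (3)(-2) = 4.
                   | -2  1 |

Its absolute value is |J| = 4 (the area scaling factor).

Substituting x = -2u + 3v, y = -2u + v into the integrand,

    30 → 30,

so the integral becomes

    ∬_R (30) · |J| du dv = ∫_0^1 ∫_0^3 (120) dv du.

Inner (v): 360.
Outer (u): 360.

Therefore ∬_D (30) dx dy = 360.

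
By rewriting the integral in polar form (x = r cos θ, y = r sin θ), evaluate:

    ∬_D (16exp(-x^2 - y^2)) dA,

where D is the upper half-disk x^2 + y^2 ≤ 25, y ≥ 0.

The region D is 0 ≤ r ≤ 5, 0 ≤ θ ≤ π in polar coordinates, where x = r cos(θ), y = r sin(θ), and dA = r dr dθ.

Under the substitution, the integrand becomes 16exp(-r^2), so

    ∬_D (16exp(-x^2 - y^2)) dA = ∫_{0}^{π} ∫_{0}^{5} (16exp(-r^2)) · r dr dθ.

Inner integral (in r): ∫_{0}^{5} (16exp(-r^2)) · r dr = 8 - 8exp(-25).

Outer integral (in θ): ∫_{0}^{π} (8 - 8exp(-25)) dθ = -8π exp(-25) + 8π.

Therefore ∬_D (16exp(-x^2 - y^2)) dA = -8π exp(-25) + 8π.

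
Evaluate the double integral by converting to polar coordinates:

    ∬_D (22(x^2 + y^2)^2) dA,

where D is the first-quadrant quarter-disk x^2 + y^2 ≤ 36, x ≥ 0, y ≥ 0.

The region D is 0 ≤ r ≤ 6, 0 ≤ θ ≤ π/2 in polar coordinates, where x = r cos(θ), y = r sin(θ), and dA = r dr dθ.

Under the substitution, the integrand becomes 22r^4, so

    ∬_D (22(x^2 + y^2)^2) dA = ∫_{0}^{π/2} ∫_{0}^{6} (22r^4) · r dr dθ.

Inner integral (in r): ∫_{0}^{6} (22r^4) · r dr = 171072.

Outer integral (in θ): ∫_{0}^{π/2} (171072) dθ = 85536π.

Therefore ∬_D (22(x^2 + y^2)^2) dA = 85536π.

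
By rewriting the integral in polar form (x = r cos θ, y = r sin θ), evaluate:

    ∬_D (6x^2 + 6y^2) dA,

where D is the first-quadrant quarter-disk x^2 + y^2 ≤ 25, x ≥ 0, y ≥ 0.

The region D is 0 ≤ r ≤ 5, 0 ≤ θ ≤ π/2 in polar coordinates, where x = r cos(θ), y = r sin(θ), and dA = r dr dθ.

Under the substitution, the integrand becomes 6r^2, so

    ∬_D (6x^2 + 6y^2) dA = ∫_{0}^{π/2} ∫_{0}^{5} (6r^2) · r dr dθ.

Inner integral (in r): ∫_{0}^{5} (6r^2) · r dr = 1875/2.

Outer integral (in θ): ∫_{0}^{π/2} (1875/2) dθ = 1875π/4.

Therefore ∬_D (6x^2 + 6y^2) dA = 1875π/4.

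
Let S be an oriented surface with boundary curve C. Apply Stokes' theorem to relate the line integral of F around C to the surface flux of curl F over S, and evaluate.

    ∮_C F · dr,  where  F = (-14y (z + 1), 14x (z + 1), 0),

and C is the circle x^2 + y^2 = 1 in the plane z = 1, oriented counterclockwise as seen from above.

Let S be the flat disk x^2 + y^2 ≤ 1 in the plane z = 1, with upward unit normal n̂ = ẑ. By Stokes' theorem,

    ∮_C F · dr = ∬_S (∇ × F) · n̂ dS = ∬_D (curl F)_z dA,

where D is the disk x^2 + y^2 ≤ 1.

Compute the curl of F = (-14y (z + 1), 14x (z + 1), 0):
    (∇ × F)_x = ∂F_z/∂y - ∂F_y/∂z = -14x,
    (∇ × F)_y = ∂F_x/∂z - ∂F_z/∂x = -14y,
    (∇ × F)_z = ∂F_y/∂x - ∂F_x/∂y = 28z + 28.

On z = 1, (curl F)_z = 56.

Convert to polar (x = r cos θ, y = r sin θ, dA = r dr dθ); the integrand becomes 56, so

    ∬_D (curl F)_z dA = ∫_0^{2π} ∫_0^{1} (56) · r dr dθ.

Inner (r from 0 to 1): 28.
Outer (θ from 0 to 2π): 56π.

Therefore ∮_C F · dr = 56π.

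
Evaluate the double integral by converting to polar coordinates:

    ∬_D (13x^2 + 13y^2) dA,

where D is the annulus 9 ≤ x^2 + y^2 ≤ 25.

The region D is 3 ≤ r ≤ 5, 0 ≤ θ ≤ 2π in polar coordinates, where x = r cos(θ), y = r sin(θ), and dA = r dr dθ.

Under the substitution, the integrand becomes 13r^2, so

    ∬_D (13x^2 + 13y^2) dA = ∫_{0}^{2π} ∫_{3}^{5} (13r^2) · r dr dθ.

Inner integral (in r): ∫_{3}^{5} (13r^2) · r dr = 1768.

Outer integral (in θ): ∫_{0}^{2π} (1768) dθ = 3536π.

Therefore ∬_D (13x^2 + 13y^2) dA = 3536π.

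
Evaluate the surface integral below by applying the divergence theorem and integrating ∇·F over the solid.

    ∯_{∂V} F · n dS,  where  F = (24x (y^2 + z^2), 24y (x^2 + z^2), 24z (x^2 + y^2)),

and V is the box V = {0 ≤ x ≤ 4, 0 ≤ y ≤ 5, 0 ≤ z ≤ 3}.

By the divergence theorem,

    ∯_{∂V} F · n dS = ∭_V (∇ · F) dV.

Compute the divergence:
    ∇ · F = ∂F_x/∂x + ∂F_y/∂y + ∂F_z/∂z = 24y^2 + 24z^2 + 24x^2 + 24z^2 + 24x^2 + 24y^2 = 48x^2 + 48y^2 + 48z^2.

V is a rectangular box, so dV = dx dy dz with 0 ≤ x ≤ 4, 0 ≤ y ≤ 5, 0 ≤ z ≤ 3.

Integrate (48x^2 + 48y^2 + 48z^2) over V as an iterated integral:

    ∭_V (∇·F) dV = ∫_0^{4} ∫_0^{5} ∫_0^{3} (48x^2 + 48y^2 + 48z^2) dz dy dx.

Inner (z from 0 to 3): 144x^2 + 144y^2 + 432.
Middle (y from 0 to 5): 720x^2 + 8160.
Outer (x from 0 to 4): 48000.

Therefore ∯_{∂V} F · n dS = 48000.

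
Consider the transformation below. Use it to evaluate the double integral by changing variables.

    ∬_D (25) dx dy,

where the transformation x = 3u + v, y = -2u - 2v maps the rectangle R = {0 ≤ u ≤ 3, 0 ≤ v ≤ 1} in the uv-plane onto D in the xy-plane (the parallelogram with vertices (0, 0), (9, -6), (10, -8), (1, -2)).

Compute the Jacobian determinant of (x, y) with respect to (u, v):

    ∂(x,y)/∂(u,v) = | 3  1 | = (3)(-2) - (1)(-2) = -4.
                   | -2  -2 |

Its absolute value is |J| = 4 (the area scaling factor).

Substituting x = 3u + v, y = -2u - 2v into the integrand,

    25 → 25,

so the integral becomes

    ∬_R (25) · |J| du dv = ∫_0^3 ∫_0^1 (100) dv du.

Inner (v): 100.
Outer (u): 300.

Therefore ∬_D (25) dx dy = 300.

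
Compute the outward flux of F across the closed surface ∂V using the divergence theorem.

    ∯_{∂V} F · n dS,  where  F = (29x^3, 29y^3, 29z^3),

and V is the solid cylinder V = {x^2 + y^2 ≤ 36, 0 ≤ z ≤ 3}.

By the divergence theorem,

    ∯_{∂V} F · n dS = ∭_V (∇ · F) dV.

Compute the divergence:
    ∇ · F = ∂F_x/∂x + ∂F_y/∂y + ∂F_z/∂z = 87x^2 + 87y^2 + 87z^2.

In cylindrical coordinates, x = r cos(θ), y = r sin(θ), z = z, dV = r dr dθ dz, with 0 ≤ r ≤ 6, 0 ≤ θ ≤ 2π, 0 ≤ z ≤ 3.

The integrand, after substitution and multiplying by the volume element, becomes (87r^2 + 87z^2) · r, so

    ∭_V (∇·F) dV = ∫_0^{2π} ∫_0^{6} ∫_0^{3} (87r^2 + 87z^2) · r dz dr dθ.

Inner (z from 0 to 3): 261r (r^2 + 3).
Middle (r from 0 to 6): 98658.
Outer (θ from 0 to 2π): 197316π.

Therefore ∯_{∂V} F · n dS = 197316π.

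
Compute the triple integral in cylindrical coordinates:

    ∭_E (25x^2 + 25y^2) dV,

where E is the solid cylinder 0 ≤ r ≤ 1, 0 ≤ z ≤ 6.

In cylindrical coordinates, x = r cos(θ), y = r sin(θ), z = z, and dV = r dr dθ dz.

The integrand becomes 25r^2, so

    ∭_E (25x^2 + 25y^2) dV = ∫_{0}^{2π} ∫_{0}^{1} ∫_{0}^{6} (25r^2) · r dz dr dθ.

Inner (z): 150r^3.
Middle (r from 0 to 1): 75/2.
Outer (θ): 75π.

Therefore the triple integral equals 75π.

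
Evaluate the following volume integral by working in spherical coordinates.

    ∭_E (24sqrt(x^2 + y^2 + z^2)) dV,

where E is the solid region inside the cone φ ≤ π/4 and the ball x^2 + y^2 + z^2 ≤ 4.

In spherical coordinates, x = ρ sin(φ) cos(θ), y = ρ sin(φ) sin(θ), z = ρ cos(φ), and dV = ρ^2 sin(φ) dρ dφ dθ.

The integrand becomes 24ρ, so

    ∭_E (24sqrt(x^2 + y^2 + z^2)) dV = ∫_{0}^{2π} ∫_{0}^{π/4} ∫_{0}^{2} (24ρ) · ρ^2 sin(φ) dρ dφ dθ.

Inner (ρ): 96sin(φ).
Middle (φ): 96 - 48sqrt(2).
Outer (θ): 96π (2 - sqrt(2)).

Therefore the triple integral equals 96π (2 - sqrt(2)).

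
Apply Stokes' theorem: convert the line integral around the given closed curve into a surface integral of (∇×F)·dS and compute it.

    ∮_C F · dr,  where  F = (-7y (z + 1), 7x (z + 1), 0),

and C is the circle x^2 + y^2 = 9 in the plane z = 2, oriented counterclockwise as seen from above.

Let S be the flat disk x^2 + y^2 ≤ 9 in the plane z = 2, with upward unit normal n̂ = ẑ. By Stokes' theorem,

    ∮_C F · dr = ∬_S (∇ × F) · n̂ dS = ∬_D (curl F)_z dA,

where D is the disk x^2 + y^2 ≤ 9.

Compute the curl of F = (-7y (z + 1), 7x (z + 1), 0):
    (∇ × F)_x = ∂F_z/∂y - ∂F_y/∂z = -7x,
    (∇ × F)_y = ∂F_x/∂z - ∂F_z/∂x = -7y,
    (∇ × F)_z = ∂F_y/∂x - ∂F_x/∂y = 14z + 14.

On z = 2, (curl F)_z = 42.

Convert to polar (x = r cos θ, y = r sin θ, dA = r dr dθ); the integrand becomes 42, so

    ∬_D (curl F)_z dA = ∫_0^{2π} ∫_0^{3} (42) · r dr dθ.

Inner (r from 0 to 3): 189.
Outer (θ from 0 to 2π): 378π.

Therefore ∮_C F · dr = 378π.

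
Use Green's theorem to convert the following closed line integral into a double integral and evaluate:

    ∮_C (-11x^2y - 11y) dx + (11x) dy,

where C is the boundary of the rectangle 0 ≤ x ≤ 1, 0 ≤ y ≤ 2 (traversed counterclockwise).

Green's theorem converts the closed line integral into a double integral over the enclosed region D:

    ∮_C P dx + Q dy = ∬_D (∂Q/∂x - ∂P/∂y) dA.

Here P = -11x^2y - 11y, Q = 11x, so

    ∂Q/∂x = 11,    ∂P/∂y = -11x^2 - 11,
    ∂Q/∂x - ∂P/∂y = 11x^2 + 22.

D is the region 0 ≤ x ≤ 1, 0 ≤ y ≤ 2. Evaluating the double integral:

    ∬_D (11x^2 + 22) dA = ∫_0^{1} ∫_0^{2} (11x^2 + 22) dy dx.

Inner (y from 0 to 2): 22x^2 + 44.
Outer (x from 0 to 1): 154/3.

Therefore ∮_C P dx + Q dy = 154/3.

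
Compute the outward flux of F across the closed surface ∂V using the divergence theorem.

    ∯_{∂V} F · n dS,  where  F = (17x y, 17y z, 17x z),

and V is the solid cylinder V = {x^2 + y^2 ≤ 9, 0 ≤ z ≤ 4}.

By the divergence theorem,

    ∯_{∂V} F · n dS = ∭_V (∇ · F) dV.

Compute the divergence:
    ∇ · F = ∂F_x/∂x + ∂F_y/∂y + ∂F_z/∂z = 17y + 17z + 17x = 17x + 17y + 17z.

In cylindrical coordinates, x = r cos(θ), y = r sin(θ), z = z, dV = r dr dθ dz, with 0 ≤ r ≤ 3, 0 ≤ θ ≤ 2π, 0 ≤ z ≤ 4.

The integrand, after substitution and multiplying by the volume element, becomes (17sqrt(2)r sin(θ + π/4) + 17z) · r, so

    ∭_V (∇·F) dV = ∫_0^{2π} ∫_0^{3} ∫_0^{4} (17sqrt(2)r sin(θ + π/4) + 17z) · r dz dr dθ.

Inner (z from 0 to 4): 68r (sqrt(2)r sin(θ + π/4) + 2).
Middle (r from 0 to 3): 612sqrt(2)sin(θ + π/4) + 612.
Outer (θ from 0 to 2π): 1224π.

Therefore ∯_{∂V} F · n dS = 1224π.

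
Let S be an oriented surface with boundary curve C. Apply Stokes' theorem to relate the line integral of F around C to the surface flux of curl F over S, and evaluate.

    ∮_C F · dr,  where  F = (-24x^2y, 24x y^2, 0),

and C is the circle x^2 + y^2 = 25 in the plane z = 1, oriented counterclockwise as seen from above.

Let S be the flat disk x^2 + y^2 ≤ 25 in the plane z = 1, with upward unit normal n̂ = ẑ. By Stokes' theorem,

    ∮_C F · dr = ∬_S (∇ × F) · n̂ dS = ∬_D (curl F)_z dA,

where D is the disk x^2 + y^2 ≤ 25.

Compute the curl of F = (-24x^2y, 24x y^2, 0):
    (∇ × F)_x = ∂F_z/∂y - ∂F_y/∂z = 0,
    (∇ × F)_y = ∂F_x/∂z - ∂F_z/∂x = 0,
    (∇ × F)_z = ∂F_y/∂x - ∂F_x/∂y = 24x^2 + 24y^2.

On z = 1, (curl F)_z = 24x^2 + 24y^2.

Convert to polar (x = r cos θ, y = r sin θ, dA = r dr dθ); the integrand becomes 24r^2, so

    ∬_D (curl F)_z dA = ∫_0^{2π} ∫_0^{5} (24r^2) · r dr dθ.

Inner (r from 0 to 5): 3750.
Outer (θ from 0 to 2π): 7500π.

Therefore ∮_C F · dr = 7500π.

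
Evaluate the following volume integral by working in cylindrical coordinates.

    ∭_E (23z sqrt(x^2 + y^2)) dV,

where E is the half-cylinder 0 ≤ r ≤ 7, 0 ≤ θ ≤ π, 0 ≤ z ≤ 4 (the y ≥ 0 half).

In cylindrical coordinates, x = r cos(θ), y = r sin(θ), z = z, and dV = r dr dθ dz.

The integrand becomes 23r z, so

    ∭_E (23z sqrt(x^2 + y^2)) dV = ∫_{0}^{π} ∫_{0}^{7} ∫_{0}^{4} (23r z) · r dz dr dθ.

Inner (z): 184r^2.
Middle (r from 0 to 7): 63112/3.
Outer (θ): 63112π/3.

Therefore the triple integral equals 63112π/3.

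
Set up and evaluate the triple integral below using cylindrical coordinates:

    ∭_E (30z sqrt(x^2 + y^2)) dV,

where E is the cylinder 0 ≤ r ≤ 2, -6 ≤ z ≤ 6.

In cylindrical coordinates, x = r cos(θ), y = r sin(θ), z = z, and dV = r dr dθ dz.

The integrand becomes 30r z, so

    ∭_E (30z sqrt(x^2 + y^2)) dV = ∫_{0}^{2π} ∫_{0}^{2} ∫_{-6}^{6} (30r z) · r dz dr dθ.

Inner (z): 0.
Middle (r from 0 to 2): 0.
Outer (θ): 0.

Therefore the triple integral equals 0.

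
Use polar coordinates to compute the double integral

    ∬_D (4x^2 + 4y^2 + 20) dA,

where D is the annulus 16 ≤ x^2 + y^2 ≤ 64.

The region D is 4 ≤ r ≤ 8, 0 ≤ θ ≤ 2π in polar coordinates, where x = r cos(θ), y = r sin(θ), and dA = r dr dθ.

Under the substitution, the integrand becomes 4r^2 + 20, so

    ∬_D (4x^2 + 4y^2 + 20) dA = ∫_{0}^{2π} ∫_{4}^{8} (4r^2 + 20) · r dr dθ.

Inner integral (in r): ∫_{4}^{8} (4r^2 + 20) · r dr = 4320.

Outer integral (in θ): ∫_{0}^{2π} (4320) dθ = 8640π.

Therefore ∬_D (4x^2 + 4y^2 + 20) dA = 8640π.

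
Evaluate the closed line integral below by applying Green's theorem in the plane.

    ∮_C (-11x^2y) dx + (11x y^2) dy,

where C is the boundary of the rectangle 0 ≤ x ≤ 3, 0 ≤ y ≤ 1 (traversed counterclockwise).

Green's theorem converts the closed line integral into a double integral over the enclosed region D:

    ∮_C P dx + Q dy = ∬_D (∂Q/∂x - ∂P/∂y) dA.

Here P = -11x^2y, Q = 11x y^2, so

    ∂Q/∂x = 11y^2,    ∂P/∂y = -11x^2,
    ∂Q/∂x - ∂P/∂y = 11x^2 + 11y^2.

D is the region 0 ≤ x ≤ 3, 0 ≤ y ≤ 1. Evaluating the double integral:

    ∬_D (11x^2 + 11y^2) dA = ∫_0^{3} ∫_0^{1} (11x^2 + 11y^2) dy dx.

Inner (y from 0 to 1): 11x^2 + 11/3.
Outer (x from 0 to 3): 110.

Therefore ∮_C P dx + Q dy = 110.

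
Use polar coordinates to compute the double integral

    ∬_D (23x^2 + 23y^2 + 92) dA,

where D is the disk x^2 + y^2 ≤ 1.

The region D is 0 ≤ r ≤ 1, 0 ≤ θ ≤ 2π in polar coordinates, where x = r cos(θ), y = r sin(θ), and dA = r dr dθ.

Under the substitution, the integrand becomes 23r^2 + 92, so

    ∬_D (23x^2 + 23y^2 + 92) dA = ∫_{0}^{2π} ∫_{0}^{1} (23r^2 + 92) · r dr dθ.

Inner integral (in r): ∫_{0}^{1} (23r^2 + 92) · r dr = 207/4.

Outer integral (in θ): ∫_{0}^{2π} (207/4) dθ = 207π/2.

Therefore ∬_D (23x^2 + 23y^2 + 92) dA = 207π/2.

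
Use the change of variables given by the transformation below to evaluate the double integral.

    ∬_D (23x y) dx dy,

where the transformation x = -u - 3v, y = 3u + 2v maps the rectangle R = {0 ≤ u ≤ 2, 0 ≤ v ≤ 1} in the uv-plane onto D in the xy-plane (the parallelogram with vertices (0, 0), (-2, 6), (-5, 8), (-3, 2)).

Compute the Jacobian determinant of (x, y) with respect to (u, v):

    ∂(x,y)/∂(u,v) = | -1  -3 | = (-1)(2) - (-3)(3) = 7.
                   | 3  2 |

Its absolute value is |J| = 7 (the area scaling factor).

Substituting x = -u - 3v, y = 3u + 2v into the integrand,

    23x y → -69u^2 - 253u v - 138v^2,

so the integral becomes

    ∬_R (-69u^2 - 253u v - 138v^2) · |J| du dv = ∫_0^2 ∫_0^1 (-483u^2 - 1771u v - 966v^2) dv du.

Inner (v): -483u^2 - 1771u/2 - 322.
Outer (u): -3703.

Therefore ∬_D (23x y) dx dy = -3703.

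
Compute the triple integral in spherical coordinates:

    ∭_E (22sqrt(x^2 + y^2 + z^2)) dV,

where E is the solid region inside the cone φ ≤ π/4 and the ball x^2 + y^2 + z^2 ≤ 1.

In spherical coordinates, x = ρ sin(φ) cos(θ), y = ρ sin(φ) sin(θ), z = ρ cos(φ), and dV = ρ^2 sin(φ) dρ dφ dθ.

The integrand becomes 22ρ, so

    ∭_E (22sqrt(x^2 + y^2 + z^2)) dV = ∫_{0}^{2π} ∫_{0}^{π/4} ∫_{0}^{1} (22ρ) · ρ^2 sin(φ) dρ dφ dθ.

Inner (ρ): 11sin(φ)/2.
Middle (φ): 11/2 - 11sqrt(2)/4.
Outer (θ): 11π (2 - sqrt(2))/2.

Therefore the triple integral equals 11π (2 - sqrt(2))/2.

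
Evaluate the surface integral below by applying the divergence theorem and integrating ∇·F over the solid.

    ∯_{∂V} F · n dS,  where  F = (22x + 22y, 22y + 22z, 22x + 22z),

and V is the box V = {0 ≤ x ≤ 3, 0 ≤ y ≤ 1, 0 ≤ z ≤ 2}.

By the divergence theorem,

    ∯_{∂V} F · n dS = ∭_V (∇ · F) dV.

Compute the divergence:
    ∇ · F = ∂F_x/∂x + ∂F_y/∂y + ∂F_z/∂z = 22 + 22 + 22 = 66.

V is a rectangular box, so dV = dx dy dz with 0 ≤ x ≤ 3, 0 ≤ y ≤ 1, 0 ≤ z ≤ 2.

Integrate (66) over V as an iterated integral:

    ∭_V (∇·F) dV = ∫_0^{3} ∫_0^{1} ∫_0^{2} (66) dz dy dx.

Inner (z from 0 to 2): 132.
Middle (y from 0 to 1): 132.
Outer (x from 0 to 3): 396.

Therefore ∯_{∂V} F · n dS = 396.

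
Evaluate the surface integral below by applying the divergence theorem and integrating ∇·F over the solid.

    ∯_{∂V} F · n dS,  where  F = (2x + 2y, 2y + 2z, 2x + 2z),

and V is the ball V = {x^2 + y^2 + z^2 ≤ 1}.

By the divergence theorem,

    ∯_{∂V} F · n dS = ∭_V (∇ · F) dV.

Compute the divergence:
    ∇ · F = ∂F_x/∂x + ∂F_y/∂y + ∂F_z/∂z = 2 + 2 + 2 = 6.

In spherical coordinates, x = ρ sin(φ) cos(θ), y = ρ sin(φ) sin(θ), z = ρ cos(φ), dV = ρ^2 sin(φ) dρ dφ dθ, with 0 ≤ ρ ≤ 1, 0 ≤ φ ≤ π, 0 ≤ θ ≤ 2π.

The integrand, after substitution and multiplying by the volume element, becomes (6) · ρ^2 sin(φ), so

    ∭_V (∇·F) dV = ∫_0^{2π} ∫_0^{π} ∫_0^{1} (6) · ρ^2 sin(φ) dρ dφ dθ.

Inner (ρ from 0 to 1): 2sin(φ).
Middle (φ from 0 to π): 4.
Outer (θ from 0 to 2π): 8π.

Therefore ∯_{∂V} F · n dS = 8π.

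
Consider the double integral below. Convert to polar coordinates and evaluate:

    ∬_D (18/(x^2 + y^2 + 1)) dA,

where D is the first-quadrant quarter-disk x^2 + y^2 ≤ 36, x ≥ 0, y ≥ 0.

The region D is 0 ≤ r ≤ 6, 0 ≤ θ ≤ π/2 in polar coordinates, where x = r cos(θ), y = r sin(θ), and dA = r dr dθ.

Under the substitution, the integrand becomes 18/(r^2 + 1), so

    ∬_D (18/(x^2 + y^2 + 1)) dA = ∫_{0}^{π/2} ∫_{0}^{6} (18/(r^2 + 1)) · r dr dθ.

Inner integral (in r): ∫_{0}^{6} (18/(r^2 + 1)) · r dr = log(129961739795077).

Outer integral (in θ): ∫_{0}^{π/2} (log(129961739795077)) dθ = log(129961739795077^(π/2)).

Therefore ∬_D (18/(x^2 + y^2 + 1)) dA = log(129961739795077^(π/2)).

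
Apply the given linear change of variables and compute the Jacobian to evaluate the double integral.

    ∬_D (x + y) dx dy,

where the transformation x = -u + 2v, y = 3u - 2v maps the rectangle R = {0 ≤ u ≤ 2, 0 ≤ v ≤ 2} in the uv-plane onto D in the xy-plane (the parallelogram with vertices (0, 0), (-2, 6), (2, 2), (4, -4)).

Compute the Jacobian determinant of (x, y) with respect to (u, v):

    ∂(x,y)/∂(u,v) = | -1  2 | = (-1)(-2) - (2)(3) = -4.
                   | 3  -2 |

Its absolute value is |J| = 4 (the area scaling factor).

Substituting x = -u + 2v, y = 3u - 2v into the integrand,

    x + y → 2u,

so the integral becomes

    ∬_R (2u) · |J| du dv = ∫_0^2 ∫_0^2 (8u) dv du.

Inner (v): 16u.
Outer (u): 32.

Therefore ∬_D (x + y) dx dy = 32.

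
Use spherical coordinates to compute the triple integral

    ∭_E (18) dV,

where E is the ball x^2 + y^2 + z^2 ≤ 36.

In spherical coordinates, x = ρ sin(φ) cos(θ), y = ρ sin(φ) sin(θ), z = ρ cos(φ), and dV = ρ^2 sin(φ) dρ dφ dθ.

The integrand becomes 18, so

    ∭_E (18) dV = ∫_{0}^{2π} ∫_{0}^{π} ∫_{0}^{6} (18) · ρ^2 sin(φ) dρ dφ dθ.

Inner (ρ): 1296sin(φ).
Middle (φ): 2592.
Outer (θ): 5184π.

Therefore the triple integral equals 5184π.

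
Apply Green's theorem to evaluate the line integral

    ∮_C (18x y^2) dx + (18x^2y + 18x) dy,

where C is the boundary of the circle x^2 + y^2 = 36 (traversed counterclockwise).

Green's theorem converts the closed line integral into a double integral over the enclosed region D:

    ∮_C P dx + Q dy = ∬_D (∂Q/∂x - ∂P/∂y) dA.

Here P = 18x y^2, Q = 18x^2y + 18x, so

    ∂Q/∂x = 36x y + 18,    ∂P/∂y = 36x y,
    ∂Q/∂x - ∂P/∂y = 18.

D is the region x^2 + y^2 ≤ 36. Evaluating the double integral:

In polar coordinates (x = r cos θ, y = r sin θ, dA = r dr dθ) the integrand becomes 18, so

    ∬_D (18) dA = ∫_0^{2π} ∫_0^{6} (18) · r dr dθ.

Inner (r from 0 to 6): 324.
Outer (θ from 0 to 2π): 648π.

Therefore ∮_C P dx + Q dy = 648π.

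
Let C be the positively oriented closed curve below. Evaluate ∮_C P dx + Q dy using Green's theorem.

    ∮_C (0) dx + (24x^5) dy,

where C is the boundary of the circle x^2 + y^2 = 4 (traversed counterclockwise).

Green's theorem converts the closed line integral into a double integral over the enclosed region D:

    ∮_C P dx + Q dy = ∬_D (∂Q/∂x - ∂P/∂y) dA.

Here P = 0, Q = 24x^5, so

    ∂Q/∂x = 120x^4,    ∂P/∂y = 0,
    ∂Q/∂x - ∂P/∂y = 120x^4.

D is the region x^2 + y^2 ≤ 4. Evaluating the double integral:

In polar coordinates (x = r cos θ, y = r sin θ, dA = r dr dθ) the integrand becomes 120r^4cos(θ)^4, so

    ∬_D (120x^4) dA = ∫_0^{2π} ∫_0^{2} (120r^4cos(θ)^4) · r dr dθ.

Inner (r from 0 to 2): 1280cos(θ)^4.
Outer (θ from 0 to 2π): 960π.

Therefore ∮_C P dx + Q dy = 960π.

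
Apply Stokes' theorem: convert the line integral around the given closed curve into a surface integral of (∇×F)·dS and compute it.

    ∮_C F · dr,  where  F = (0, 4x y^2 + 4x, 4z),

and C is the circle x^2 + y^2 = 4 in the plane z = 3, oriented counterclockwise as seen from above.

Let S be the flat disk x^2 + y^2 ≤ 4 in the plane z = 3, with upward unit normal n̂ = ẑ. By Stokes' theorem,

    ∮_C F · dr = ∬_S (∇ × F) · n̂ dS = ∬_D (curl F)_z dA,

where D is the disk x^2 + y^2 ≤ 4.

Compute the curl of F = (0, 4x y^2 + 4x, 4z):
    (∇ × F)_x = ∂F_z/∂y - ∂F_y/∂z = 0,
    (∇ × F)_y = ∂F_x/∂z - ∂F_z/∂x = 0,
    (∇ × F)_z = ∂F_y/∂x - ∂F_x/∂y = 4y^2 + 4.

On z = 3, (curl F)_z = 4y^2 + 4.

Convert to polar (x = r cos θ, y = r sin θ, dA = r dr dθ); the integrand becomes 4r^2sin(θ)^2 + 4, so

    ∬_D (curl F)_z dA = ∫_0^{2π} ∫_0^{2} (4r^2sin(θ)^2 + 4) · r dr dθ.

Inner (r from 0 to 2): 16 - 8cos(2θ).
Outer (θ from 0 to 2π): 32π.

Therefore ∮_C F · dr = 32π.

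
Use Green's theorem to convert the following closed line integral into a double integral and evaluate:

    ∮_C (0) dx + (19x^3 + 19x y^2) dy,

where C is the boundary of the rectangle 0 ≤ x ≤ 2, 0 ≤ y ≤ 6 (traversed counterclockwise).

Green's theorem converts the closed line integral into a double integral over the enclosed region D:

    ∮_C P dx + Q dy = ∬_D (∂Q/∂x - ∂P/∂y) dA.

Here P = 0, Q = 19x^3 + 19x y^2, so

    ∂Q/∂x = 57x^2 + 19y^2,    ∂P/∂y = 0,
    ∂Q/∂x - ∂P/∂y = 57x^2 + 19y^2.

D is the region 0 ≤ x ≤ 2, 0 ≤ y ≤ 6. Evaluating the double integral:

    ∬_D (57x^2 + 19y^2) dA = ∫_0^{2} ∫_0^{6} (57x^2 + 19y^2) dy dx.

Inner (y from 0 to 6): 342x^2 + 1368.
Outer (x from 0 to 2): 3648.

Therefore ∮_C P dx + Q dy = 3648.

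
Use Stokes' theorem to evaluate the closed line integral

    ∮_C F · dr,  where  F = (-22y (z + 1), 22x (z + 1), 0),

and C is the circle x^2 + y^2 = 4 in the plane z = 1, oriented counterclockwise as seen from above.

Let S be the flat disk x^2 + y^2 ≤ 4 in the plane z = 1, with upward unit normal n̂ = ẑ. By Stokes' theorem,

    ∮_C F · dr = ∬_S (∇ × F) · n̂ dS = ∬_D (curl F)_z dA,

where D is the disk x^2 + y^2 ≤ 4.

Compute the curl of F = (-22y (z + 1), 22x (z + 1), 0):
    (∇ × F)_x = ∂F_z/∂y - ∂F_y/∂z = -22x,
    (∇ × F)_y = ∂F_x/∂z - ∂F_z/∂x = -22y,
    (∇ × F)_z = ∂F_y/∂x - ∂F_x/∂y = 44z + 44.

On z = 1, (curl F)_z = 88.

Convert to polar (x = r cos θ, y = r sin θ, dA = r dr dθ); the integrand becomes 88, so

    ∬_D (curl F)_z dA = ∫_0^{2π} ∫_0^{2} (88) · r dr dθ.

Inner (r from 0 to 2): 176.
Outer (θ from 0 to 2π): 352π.

Therefore ∮_C F · dr = 352π.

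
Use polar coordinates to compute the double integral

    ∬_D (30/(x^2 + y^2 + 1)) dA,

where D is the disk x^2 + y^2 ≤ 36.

The region D is 0 ≤ r ≤ 6, 0 ≤ θ ≤ 2π in polar coordinates, where x = r cos(θ), y = r sin(θ), and dA = r dr dθ.

Under the substitution, the integrand becomes 30/(r^2 + 1), so

    ∬_D (30/(x^2 + y^2 + 1)) dA = ∫_{0}^{2π} ∫_{0}^{6} (30/(r^2 + 1)) · r dr dθ.

Inner integral (in r): ∫_{0}^{6} (30/(r^2 + 1)) · r dr = log(333446267951815307088493).

Outer integral (in θ): ∫_{0}^{2π} (log(333446267951815307088493)) dθ = 30π log(37).

Therefore ∬_D (30/(x^2 + y^2 + 1)) dA = 30π log(37).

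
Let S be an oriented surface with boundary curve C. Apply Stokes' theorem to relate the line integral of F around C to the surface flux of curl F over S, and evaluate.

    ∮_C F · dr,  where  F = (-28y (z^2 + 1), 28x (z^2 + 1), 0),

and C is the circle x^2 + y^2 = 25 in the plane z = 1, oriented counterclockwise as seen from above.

Let S be the flat disk x^2 + y^2 ≤ 25 in the plane z = 1, with upward unit normal n̂ = ẑ. By Stokes' theorem,

    ∮_C F · dr = ∬_S (∇ × F) · n̂ dS = ∬_D (curl F)_z dA,

where D is the disk x^2 + y^2 ≤ 25.

Compute the curl of F = (-28y (z^2 + 1), 28x (z^2 + 1), 0):
    (∇ × F)_x = ∂F_z/∂y - ∂F_y/∂z = -56x z,
    (∇ × F)_y = ∂F_x/∂z - ∂F_z/∂x = -56y z,
    (∇ × F)_z = ∂F_y/∂x - ∂F_x/∂y = 56z^2 + 56.

On z = 1, (curl F)_z = 112.

Convert to polar (x = r cos θ, y = r sin θ, dA = r dr dθ); the integrand becomes 112, so

    ∬_D (curl F)_z dA = ∫_0^{2π} ∫_0^{5} (112) · r dr dθ.

Inner (r from 0 to 5): 1400.
Outer (θ from 0 to 2π): 2800π.

Therefore ∮_C F · dr = 2800π.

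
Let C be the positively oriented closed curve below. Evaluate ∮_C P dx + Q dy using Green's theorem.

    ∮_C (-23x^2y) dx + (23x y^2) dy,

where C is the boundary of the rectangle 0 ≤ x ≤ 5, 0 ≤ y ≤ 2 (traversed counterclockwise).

Green's theorem converts the closed line integral into a double integral over the enclosed region D:

    ∮_C P dx + Q dy = ∬_D (∂Q/∂x - ∂P/∂y) dA.

Here P = -23x^2y, Q = 23x y^2, so

    ∂Q/∂x = 23y^2,    ∂P/∂y = -23x^2,
    ∂Q/∂x - ∂P/∂y = 23x^2 + 23y^2.

D is the region 0 ≤ x ≤ 5, 0 ≤ y ≤ 2. Evaluating the double integral:

    ∬_D (23x^2 + 23y^2) dA = ∫_0^{5} ∫_0^{2} (23x^2 + 23y^2) dy dx.

Inner (y from 0 to 2): 46x^2 + 184/3.
Outer (x from 0 to 5): 6670/3.

Therefore ∮_C P dx + Q dy = 6670/3.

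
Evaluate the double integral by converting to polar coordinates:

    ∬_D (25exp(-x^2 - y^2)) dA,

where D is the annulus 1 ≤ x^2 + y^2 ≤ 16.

The region D is 1 ≤ r ≤ 4, 0 ≤ θ ≤ 2π in polar coordinates, where x = r cos(θ), y = r sin(θ), and dA = r dr dθ.

Under the substitution, the integrand becomes 25exp(-r^2), so

    ∬_D (25exp(-x^2 - y^2)) dA = ∫_{0}^{2π} ∫_{1}^{4} (25exp(-r^2)) · r dr dθ.

Inner integral (in r): ∫_{1}^{4} (25exp(-r^2)) · r dr = -(25 - 25exp(15))exp(-16)/2.

Outer integral (in θ): ∫_{0}^{2π} (-(25 - 25exp(15))exp(-16)/2) dθ = -25π (1 - exp(15))exp(-16).

Therefore ∬_D (25exp(-x^2 - y^2)) dA = -25π (1 - exp(15))exp(-16).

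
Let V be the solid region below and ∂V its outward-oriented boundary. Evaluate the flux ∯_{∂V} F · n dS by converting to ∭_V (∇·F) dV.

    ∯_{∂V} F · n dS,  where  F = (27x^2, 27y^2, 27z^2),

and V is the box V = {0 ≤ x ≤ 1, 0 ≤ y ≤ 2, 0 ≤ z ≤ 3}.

By the divergence theorem,

    ∯_{∂V} F · n dS = ∭_V (∇ · F) dV.

Compute the divergence:
    ∇ · F = ∂F_x/∂x + ∂F_y/∂y + ∂F_z/∂z = 54x + 54y + 54z.

V is a rectangular box, so dV = dx dy dz with 0 ≤ x ≤ 1, 0 ≤ y ≤ 2, 0 ≤ z ≤ 3.

Integrate (54x + 54y + 54z) over V as an iterated integral:

    ∭_V (∇·F) dV = ∫_0^{1} ∫_0^{2} ∫_0^{3} (54x + 54y + 54z) dz dy dx.

Inner (z from 0 to 3): 162x + 162y + 243.
Middle (y from 0 to 2): 324x + 810.
Outer (x from 0 to 1): 972.

Therefore ∯_{∂V} F · n dS = 972.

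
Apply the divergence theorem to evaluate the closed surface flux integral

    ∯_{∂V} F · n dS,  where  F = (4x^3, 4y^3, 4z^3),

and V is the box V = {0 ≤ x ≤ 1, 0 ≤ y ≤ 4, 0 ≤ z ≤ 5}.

By the divergence theorem,

    ∯_{∂V} F · n dS = ∭_V (∇ · F) dV.

Compute the divergence:
    ∇ · F = ∂F_x/∂x + ∂F_y/∂y + ∂F_z/∂z = 12x^2 + 12y^2 + 12z^2.

V is a rectangular box, so dV = dx dy dz with 0 ≤ x ≤ 1, 0 ≤ y ≤ 4, 0 ≤ z ≤ 5.

Integrate (12x^2 + 12y^2 + 12z^2) over V as an iterated integral:

    ∭_V (∇·F) dV = ∫_0^{1} ∫_0^{4} ∫_0^{5} (12x^2 + 12y^2 + 12z^2) dz dy dx.

Inner (z from 0 to 5): 60x^2 + 60y^2 + 500.
Middle (y from 0 to 4): 240x^2 + 3280.
Outer (x from 0 to 1): 3360.

Therefore ∯_{∂V} F · n dS = 3360.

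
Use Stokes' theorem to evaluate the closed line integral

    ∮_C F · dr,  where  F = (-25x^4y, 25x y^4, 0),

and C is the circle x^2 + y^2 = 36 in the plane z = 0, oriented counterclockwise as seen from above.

Let S be the flat disk x^2 + y^2 ≤ 36 in the plane z = 0, with upward unit normal n̂ = ẑ. By Stokes' theorem,

    ∮_C F · dr = ∬_S (∇ × F) · n̂ dS = ∬_D (curl F)_z dA,

where D is the disk x^2 + y^2 ≤ 36.

Compute the curl of F = (-25x^4y, 25x y^4, 0):
    (∇ × F)_x = ∂F_z/∂y - ∂F_y/∂z = 0,
    (∇ × F)_y = ∂F_x/∂z - ∂F_z/∂x = 0,
    (∇ × F)_z = ∂F_y/∂x - ∂F_x/∂y = 25x^4 + 25y^4.

On z = 0, (curl F)_z = 25x^4 + 25y^4.

Convert to polar (x = r cos θ, y = r sin θ, dA = r dr dθ); the integrand becomes 25r^4(sin(θ)^4 + cos(θ)^4), so

    ∬_D (curl F)_z dA = ∫_0^{2π} ∫_0^{6} (25r^4(sin(θ)^4 + cos(θ)^4)) · r dr dθ.

Inner (r from 0 to 6): 194400sin(θ)^4 + 194400cos(θ)^4.
Outer (θ from 0 to 2π): 291600π.

Therefore ∮_C F · dr = 291600π.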